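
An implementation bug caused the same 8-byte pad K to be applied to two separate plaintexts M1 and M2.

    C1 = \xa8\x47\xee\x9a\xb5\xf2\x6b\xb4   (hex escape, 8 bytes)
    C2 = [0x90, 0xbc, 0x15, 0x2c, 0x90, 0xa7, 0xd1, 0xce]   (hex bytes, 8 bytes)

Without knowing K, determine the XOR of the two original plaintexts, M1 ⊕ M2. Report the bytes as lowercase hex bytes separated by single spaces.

38 fb fb b6 25 55 ba 7a

C1 ⊕ C2 = (M1 ⊕ K) ⊕ (M2 ⊕ K) = M1 ⊕ M2 — the shared key cancels under XOR.
10101000 XOR 10010000 = 00111000
01000111 XOR 10111100 = 11111011
11101110 XOR 00010101 = 11111011
10011010 XOR 00101100 = 10110110
10110101 XOR 10010000 = 00100101
11110010 XOR 10100111 = 01010101
01101011 XOR 11010001 = 10111010
10110100 XOR 11001110 = 01111010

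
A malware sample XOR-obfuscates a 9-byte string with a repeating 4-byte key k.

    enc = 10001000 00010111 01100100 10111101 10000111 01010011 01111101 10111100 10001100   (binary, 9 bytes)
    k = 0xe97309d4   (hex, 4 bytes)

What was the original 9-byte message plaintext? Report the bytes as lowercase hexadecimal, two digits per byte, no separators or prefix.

The 4-byte key repeats, so the effective keystream is e9 73 09 d4 e9 73 09 d4 e9.
byte 0: 136 XOR 233 =  97
byte 1:  23 XOR 115 = 100
byte 2: 100 XOR   9 = 109
byte 3: 189 XOR 212 = 105
byte 4: 135 XOR 233 = 110
byte 5:  83 XOR 115 =  32
byte 6: 125 XOR   9 = 116
byte 7: 188 XOR 212 = 104
byte 8: 140 XOR 233 = 101

61646d696e20746865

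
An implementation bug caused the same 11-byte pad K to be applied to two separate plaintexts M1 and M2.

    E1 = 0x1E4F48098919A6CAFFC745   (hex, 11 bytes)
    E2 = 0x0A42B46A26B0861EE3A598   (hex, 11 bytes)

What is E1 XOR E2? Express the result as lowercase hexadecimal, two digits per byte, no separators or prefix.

E1 ⊕ E2 = (M1 ⊕ K) ⊕ (M2 ⊕ K) = M1 ⊕ M2 — the shared key cancels under XOR.
 30 ^  10 =  20
 79 ^  66 =  13
 72 ^ 180 = 252
  9 ^ 106 =  99
137 ^  38 = 175
 25 ^ 176 = 169
166 ^ 134 =  32
202 ^  30 = 212
255 ^ 227 =  28
199 ^ 165 =  98
 69 ^ 152 = 221

140dfc63afa920d41c62dd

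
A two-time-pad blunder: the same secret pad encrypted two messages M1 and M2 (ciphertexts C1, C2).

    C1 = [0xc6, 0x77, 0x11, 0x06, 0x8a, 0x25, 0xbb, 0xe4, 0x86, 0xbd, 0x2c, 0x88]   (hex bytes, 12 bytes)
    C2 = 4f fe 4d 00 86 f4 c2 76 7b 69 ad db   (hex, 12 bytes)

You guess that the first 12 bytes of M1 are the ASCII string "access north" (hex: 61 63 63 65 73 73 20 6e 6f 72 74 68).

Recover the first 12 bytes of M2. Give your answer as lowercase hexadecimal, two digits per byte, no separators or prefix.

e8ea3f637fa259fc92a6f53b

First, C1 ⊕ C2 = (M1 ⊕ K) ⊕ (M2 ⊕ K) = M1 ⊕ M2, so the key drops out. Then M2 = (M1 ⊕ M2) ⊕ M1 over the first 12 bytes.
byte 0: (c6 XOR 4f) XOR 61 = 89 XOR 61 = e8
byte 1: (77 XOR fe) XOR 63 = 89 XOR 63 = ea
byte 2: (11 XOR 4d) XOR 63 = 5c XOR 63 = 3f
byte 3: (06 XOR 00) XOR 65 = 06 XOR 65 = 63
byte 4: (8a XOR 86) XOR 73 = 0c XOR 73 = 7f
byte 5: (25 XOR f4) XOR 73 = d1 XOR 73 = a2
byte 6: (bb XOR c2) XOR 20 = 79 XOR 20 = 59
byte 7: (e4 XOR 76) XOR 6e = 92 XOR 6e = fc
byte 8: (86 XOR 7b) XOR 6f = fd XOR 6f = 92
byte 9: (bd XOR 69) XOR 72 = d4 XOR 72 = a6
byte 10: (2c XOR ad) XOR 74 = 81 XOR 74 = f5
byte 11: (88 XOR db) XOR 68 = 53 XOR 68 = 3b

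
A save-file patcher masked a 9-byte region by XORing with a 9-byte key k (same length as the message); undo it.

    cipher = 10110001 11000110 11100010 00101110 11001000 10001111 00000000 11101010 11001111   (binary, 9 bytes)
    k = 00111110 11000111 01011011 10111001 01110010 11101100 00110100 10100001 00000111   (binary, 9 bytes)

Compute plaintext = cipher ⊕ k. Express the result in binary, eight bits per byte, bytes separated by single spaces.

10001111 00000001 10111001 10010111 10111010 01100011 00110100 01001011 11001000

XOR is its own inverse, so applying the key byte-wise gives the result directly.
b1 xor 3e = 8f
c6 xor c7 = 01
e2 xor 5b = b9
2e xor b9 = 97
c8 xor 72 = ba
8f xor ec = 63
00 xor 34 = 34
ea xor a1 = 4b
cf xor 07 = c8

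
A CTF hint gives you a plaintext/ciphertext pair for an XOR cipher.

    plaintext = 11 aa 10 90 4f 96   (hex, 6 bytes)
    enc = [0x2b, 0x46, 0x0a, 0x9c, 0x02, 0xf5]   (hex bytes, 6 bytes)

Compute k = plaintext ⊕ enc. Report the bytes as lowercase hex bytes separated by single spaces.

3a ec 1a 0c 4d 63

Since enc = plaintext ⊕ k, XORing both sides with plaintext gives k = plaintext ⊕ enc.
byte 0: 00010001 xor 00101011 = 00111010
byte 1: 10101010 xor 01000110 = 11101100
byte 2: 00010000 xor 00001010 = 00011010
byte 3: 10010000 xor 10011100 = 00001100
byte 4: 01001111 xor 00000010 = 01001101
byte 5: 10010110 xor 11110101 = 01100011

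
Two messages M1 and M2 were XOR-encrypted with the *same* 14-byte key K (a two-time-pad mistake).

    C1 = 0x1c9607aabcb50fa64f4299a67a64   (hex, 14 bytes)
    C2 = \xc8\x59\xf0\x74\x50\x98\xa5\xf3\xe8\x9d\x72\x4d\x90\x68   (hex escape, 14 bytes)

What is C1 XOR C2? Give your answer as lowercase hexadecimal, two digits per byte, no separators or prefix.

d4cff7deec2daa55a7dfebebea0c

C1 ⊕ C2 = (M1 ⊕ K) ⊕ (M2 ⊕ K) = M1 ⊕ M2 — the shared key cancels under XOR.
byte 0:  28 ⊕ 200 = 212
byte 1: 150 ⊕  89 = 207
byte 2:   7 ⊕ 240 = 247
byte 3: 170 ⊕ 116 = 222
byte 4: 188 ⊕  80 = 236
byte 5: 181 ⊕ 152 =  45
byte 6:  15 ⊕ 165 = 170
byte 7: 166 ⊕ 243 =  85
byte 8:  79 ⊕ 232 = 167
byte 9:  66 ⊕ 157 = 223
byte 10: 153 ⊕ 114 = 235
byte 11: 166 ⊕  77 = 235
byte 12: 122 ⊕ 144 = 234
byte 13: 100 ⊕ 104 =  12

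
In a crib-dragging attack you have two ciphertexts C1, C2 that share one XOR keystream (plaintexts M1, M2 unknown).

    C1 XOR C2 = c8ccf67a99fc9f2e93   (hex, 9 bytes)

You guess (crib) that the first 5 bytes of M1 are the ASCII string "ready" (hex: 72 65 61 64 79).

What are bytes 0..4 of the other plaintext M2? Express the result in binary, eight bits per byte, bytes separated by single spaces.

10111010 10101001 10010111 00011110 11100000

Since C1 ⊕ C2 = M1 ⊕ M2, XORing with the guessed M1 bytes yields the corresponding M2 bytes: M2 = (C1 ⊕ C2) ⊕ M1.
byte 0: c8 XOR 72 = ba
byte 1: cc XOR 65 = a9
byte 2: f6 XOR 61 = 97
byte 3: 7a XOR 64 = 1e
byte 4: 99 XOR 79 = e0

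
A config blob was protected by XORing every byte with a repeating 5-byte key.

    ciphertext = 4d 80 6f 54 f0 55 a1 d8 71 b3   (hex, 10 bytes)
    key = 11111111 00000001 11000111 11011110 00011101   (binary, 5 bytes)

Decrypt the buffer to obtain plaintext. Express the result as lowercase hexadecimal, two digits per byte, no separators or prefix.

The 5-byte key repeats, so the effective keystream is ff 01 c7 de 1d ff 01 c7 de 1d.
byte 0:  77 ⊕ 255 = 178
byte 1: 128 ⊕   1 = 129
byte 2: 111 ⊕ 199 = 168
byte 3:  84 ⊕ 222 = 138
byte 4: 240 ⊕  29 = 237
byte 5:  85 ⊕ 255 = 170
byte 6: 161 ⊕   1 = 160
byte 7: 216 ⊕ 199 =  31
byte 8: 113 ⊕ 222 = 175
byte 9: 179 ⊕  29 = 174

b281a88aedaaa01fafae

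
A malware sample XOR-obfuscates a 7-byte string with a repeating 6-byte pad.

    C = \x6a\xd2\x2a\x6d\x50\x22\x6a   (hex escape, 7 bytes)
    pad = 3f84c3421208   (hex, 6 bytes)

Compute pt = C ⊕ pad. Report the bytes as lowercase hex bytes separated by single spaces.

The 6-byte key repeats, so the effective keystream is 3f 84 c3 42 12 08 3f.
byte 0: 6a XOR 3f = 55
byte 1: d2 XOR 84 = 56
byte 2: 2a XOR c3 = e9
byte 3: 6d XOR 42 = 2f
byte 4: 50 XOR 12 = 42
byte 5: 22 XOR 08 = 2a
byte 6: 6a XOR 3f = 55

55 56 e9 2f 42 2a 55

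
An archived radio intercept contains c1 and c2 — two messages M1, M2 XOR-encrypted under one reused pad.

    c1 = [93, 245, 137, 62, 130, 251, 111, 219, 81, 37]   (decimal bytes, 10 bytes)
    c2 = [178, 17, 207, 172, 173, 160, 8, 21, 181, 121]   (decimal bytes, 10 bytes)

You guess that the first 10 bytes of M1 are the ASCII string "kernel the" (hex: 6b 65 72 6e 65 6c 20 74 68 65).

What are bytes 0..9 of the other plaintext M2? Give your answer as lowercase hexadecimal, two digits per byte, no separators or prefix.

848134fc4a3747ba8c39

First, c1 ⊕ c2 = (M1 ⊕ K) ⊕ (M2 ⊕ K) = M1 ⊕ M2, so the key drops out. Then M2 = (M1 ⊕ M2) ⊕ M1 over the first 10 bytes.
byte 0: (5d xor b2) xor 6b = ef xor 6b = 84
byte 1: (f5 xor 11) xor 65 = e4 xor 65 = 81
byte 2: (89 xor cf) xor 72 = 46 xor 72 = 34
byte 3: (3e xor ac) xor 6e = 92 xor 6e = fc
byte 4: (82 xor ad) xor 65 = 2f xor 65 = 4a
byte 5: (fb xor a0) xor 6c = 5b xor 6c = 37
byte 6: (6f xor 08) xor 20 = 67 xor 20 = 47
byte 7: (db xor 15) xor 74 = ce xor 74 = ba
byte 8: (51 xor b5) xor 68 = e4 xor 68 = 8c
byte 9: (25 xor 79) xor 65 = 5c xor 65 = 39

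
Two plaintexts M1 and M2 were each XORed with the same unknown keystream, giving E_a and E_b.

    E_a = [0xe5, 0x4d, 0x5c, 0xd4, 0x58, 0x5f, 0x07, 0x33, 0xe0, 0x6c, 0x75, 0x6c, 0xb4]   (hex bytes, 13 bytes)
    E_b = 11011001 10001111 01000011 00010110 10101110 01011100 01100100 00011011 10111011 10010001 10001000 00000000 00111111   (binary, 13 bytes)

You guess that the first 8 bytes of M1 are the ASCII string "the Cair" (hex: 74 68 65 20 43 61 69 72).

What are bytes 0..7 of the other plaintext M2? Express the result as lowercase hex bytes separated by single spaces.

First, E_a ⊕ E_b = (M1 ⊕ K) ⊕ (M2 ⊕ K) = M1 ⊕ M2, so the key drops out. Then M2 = (M1 ⊕ M2) ⊕ M1 over the first 8 bytes.
byte 0: (e5 ⊕ d9) ⊕ 74 = 3c ⊕ 74 = 48
byte 1: (4d ⊕ 8f) ⊕ 68 = c2 ⊕ 68 = aa
byte 2: (5c ⊕ 43) ⊕ 65 = 1f ⊕ 65 = 7a
byte 3: (d4 ⊕ 16) ⊕ 20 = c2 ⊕ 20 = e2
byte 4: (58 ⊕ ae) ⊕ 43 = f6 ⊕ 43 = b5
byte 5: (5f ⊕ 5c) ⊕ 61 = 03 ⊕ 61 = 62
byte 6: (07 ⊕ 64) ⊕ 69 = 63 ⊕ 69 = 0a
byte 7: (33 ⊕ 1b) ⊕ 72 = 28 ⊕ 72 = 5a

48 aa 7a e2 b5 62 0a 5a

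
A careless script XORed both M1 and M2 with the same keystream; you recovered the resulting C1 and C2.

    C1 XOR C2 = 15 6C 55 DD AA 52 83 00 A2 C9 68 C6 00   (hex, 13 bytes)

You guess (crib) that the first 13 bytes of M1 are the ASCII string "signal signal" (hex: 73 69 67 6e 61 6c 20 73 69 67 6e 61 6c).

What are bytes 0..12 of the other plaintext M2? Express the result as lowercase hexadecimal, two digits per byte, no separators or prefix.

660532b3cb3ea373cbae06a76c

Since C1 ⊕ C2 = M1 ⊕ M2, XORing with the guessed M1 bytes yields the corresponding M2 bytes: M2 = (C1 ⊕ C2) ⊕ M1.
byte 0:  21 xor 115 = 102
byte 1: 108 xor 105 =   5
byte 2:  85 xor 103 =  50
byte 3: 221 xor 110 = 179
byte 4: 170 xor  97 = 203
byte 5:  82 xor 108 =  62
byte 6: 131 xor  32 = 163
byte 7:   0 xor 115 = 115
byte 8: 162 xor 105 = 203
byte 9: 201 xor 103 = 174
byte 10: 104 xor 110 =   6
byte 11: 198 xor  97 = 167
byte 12:   0 xor 108 = 108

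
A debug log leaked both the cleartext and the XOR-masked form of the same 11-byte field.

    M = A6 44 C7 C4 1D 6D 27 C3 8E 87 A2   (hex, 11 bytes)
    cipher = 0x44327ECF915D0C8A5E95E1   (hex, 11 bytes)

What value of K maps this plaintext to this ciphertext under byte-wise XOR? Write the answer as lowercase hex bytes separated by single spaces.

e2 76 b9 0b 8c 30 2b 49 d0 12 43

Since cipher = M ⊕ K, XORing both sides with M gives K = M ⊕ cipher.
10100110 ^ 01000100 = 11100010
01000100 ^ 00110010 = 01110110
11000111 ^ 01111110 = 10111001
11000100 ^ 11001111 = 00001011
00011101 ^ 10010001 = 10001100
01101101 ^ 01011101 = 00110000
00100111 ^ 00001100 = 00101011
11000011 ^ 10001010 = 01001001
10001110 ^ 01011110 = 11010000
10000111 ^ 10010101 = 00010010
10100010 ^ 11100001 = 01000011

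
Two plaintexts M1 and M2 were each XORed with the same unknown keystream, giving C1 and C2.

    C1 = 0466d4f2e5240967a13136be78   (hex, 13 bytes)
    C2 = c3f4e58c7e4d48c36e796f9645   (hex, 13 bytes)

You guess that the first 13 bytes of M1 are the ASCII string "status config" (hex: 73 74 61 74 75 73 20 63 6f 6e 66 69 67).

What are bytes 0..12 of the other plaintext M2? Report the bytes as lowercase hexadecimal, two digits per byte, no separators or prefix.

First, C1 ⊕ C2 = (M1 ⊕ K) ⊕ (M2 ⊕ K) = M1 ⊕ M2, so the key drops out. Then M2 = (M1 ⊕ M2) ⊕ M1 over the first 13 bytes.
byte 0: (04 ^ c3) ^ 73 = c7 ^ 73 = b4
byte 1: (66 ^ f4) ^ 74 = 92 ^ 74 = e6
byte 2: (d4 ^ e5) ^ 61 = 31 ^ 61 = 50
byte 3: (f2 ^ 8c) ^ 74 = 7e ^ 74 = 0a
byte 4: (e5 ^ 7e) ^ 75 = 9b ^ 75 = ee
byte 5: (24 ^ 4d) ^ 73 = 69 ^ 73 = 1a
byte 6: (09 ^ 48) ^ 20 = 41 ^ 20 = 61
byte 7: (67 ^ c3) ^ 63 = a4 ^ 63 = c7
byte 8: (a1 ^ 6e) ^ 6f = cf ^ 6f = a0
byte 9: (31 ^ 79) ^ 6e = 48 ^ 6e = 26
byte 10: (36 ^ 6f) ^ 66 = 59 ^ 66 = 3f
byte 11: (be ^ 96) ^ 69 = 28 ^ 69 = 41
byte 12: (78 ^ 45) ^ 67 = 3d ^ 67 = 5a

b4e6500aee1a61c7a0263f415a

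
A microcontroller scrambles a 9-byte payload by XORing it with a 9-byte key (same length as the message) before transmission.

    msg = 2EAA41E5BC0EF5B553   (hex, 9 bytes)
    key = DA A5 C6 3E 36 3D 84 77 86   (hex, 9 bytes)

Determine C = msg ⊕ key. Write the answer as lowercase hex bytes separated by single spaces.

byte 0: 00101110 ⊕ 11011010 = 11110100
byte 1: 10101010 ⊕ 10100101 = 00001111
byte 2: 01000001 ⊕ 11000110 = 10000111
byte 3: 11100101 ⊕ 00111110 = 11011011
byte 4: 10111100 ⊕ 00110110 = 10001010
byte 5: 00001110 ⊕ 00111101 = 00110011
byte 6: 11110101 ⊕ 10000100 = 01110001
byte 7: 10110101 ⊕ 01110111 = 11000010
byte 8: 01010011 ⊕ 10000110 = 11010101

f4 0f 87 db 8a 33 71 c2 d5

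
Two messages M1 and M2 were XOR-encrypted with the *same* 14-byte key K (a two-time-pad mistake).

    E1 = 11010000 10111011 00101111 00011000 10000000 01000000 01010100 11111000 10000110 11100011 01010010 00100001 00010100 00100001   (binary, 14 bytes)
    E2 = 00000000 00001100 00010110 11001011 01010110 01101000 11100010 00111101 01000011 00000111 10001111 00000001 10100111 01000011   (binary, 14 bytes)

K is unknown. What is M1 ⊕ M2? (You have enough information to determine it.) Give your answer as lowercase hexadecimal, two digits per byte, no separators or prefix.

E1 ⊕ E2 = (M1 ⊕ K) ⊕ (M2 ⊕ K) = M1 ⊕ M2 — the shared key cancels under XOR.
byte 0: d0 ⊕ 00 = d0
byte 1: bb ⊕ 0c = b7
byte 2: 2f ⊕ 16 = 39
byte 3: 18 ⊕ cb = d3
byte 4: 80 ⊕ 56 = d6
byte 5: 40 ⊕ 68 = 28
byte 6: 54 ⊕ e2 = b6
byte 7: f8 ⊕ 3d = c5
byte 8: 86 ⊕ 43 = c5
byte 9: e3 ⊕ 07 = e4
byte 10: 52 ⊕ 8f = dd
byte 11: 21 ⊕ 01 = 20
byte 12: 14 ⊕ a7 = b3
byte 13: 21 ⊕ 43 = 62

d0b739d3d628b6c5c5e4dd20b362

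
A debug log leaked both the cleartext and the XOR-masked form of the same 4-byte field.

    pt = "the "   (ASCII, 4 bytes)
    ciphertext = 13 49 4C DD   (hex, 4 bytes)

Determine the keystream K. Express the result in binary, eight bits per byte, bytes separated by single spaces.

Since ciphertext = pt ⊕ K, XORing both sides with pt gives K = pt ⊕ ciphertext.
74 xor 13 = 67
68 xor 49 = 21
65 xor 4c = 29
20 xor dd = fd

01100111 00100001 00101001 11111101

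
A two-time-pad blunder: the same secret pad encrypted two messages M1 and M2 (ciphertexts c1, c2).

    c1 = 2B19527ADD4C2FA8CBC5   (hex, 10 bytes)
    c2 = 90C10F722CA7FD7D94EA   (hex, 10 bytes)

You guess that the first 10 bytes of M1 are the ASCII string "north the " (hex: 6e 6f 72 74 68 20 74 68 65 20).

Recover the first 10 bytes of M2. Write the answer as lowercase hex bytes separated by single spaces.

First, c1 ⊕ c2 = (M1 ⊕ K) ⊕ (M2 ⊕ K) = M1 ⊕ M2, so the key drops out. Then M2 = (M1 ⊕ M2) ⊕ M1 over the first 10 bytes.
byte 0: (2b ⊕ 90) ⊕ 6e = bb ⊕ 6e = d5
byte 1: (19 ⊕ c1) ⊕ 6f = d8 ⊕ 6f = b7
byte 2: (52 ⊕ 0f) ⊕ 72 = 5d ⊕ 72 = 2f
byte 3: (7a ⊕ 72) ⊕ 74 = 08 ⊕ 74 = 7c
byte 4: (dd ⊕ 2c) ⊕ 68 = f1 ⊕ 68 = 99
byte 5: (4c ⊕ a7) ⊕ 20 = eb ⊕ 20 = cb
byte 6: (2f ⊕ fd) ⊕ 74 = d2 ⊕ 74 = a6
byte 7: (a8 ⊕ 7d) ⊕ 68 = d5 ⊕ 68 = bd
byte 8: (cb ⊕ 94) ⊕ 65 = 5f ⊕ 65 = 3a
byte 9: (c5 ⊕ ea) ⊕ 20 = 2f ⊕ 20 = 0f

d5 b7 2f 7c 99 cb a6 bd 3a 0f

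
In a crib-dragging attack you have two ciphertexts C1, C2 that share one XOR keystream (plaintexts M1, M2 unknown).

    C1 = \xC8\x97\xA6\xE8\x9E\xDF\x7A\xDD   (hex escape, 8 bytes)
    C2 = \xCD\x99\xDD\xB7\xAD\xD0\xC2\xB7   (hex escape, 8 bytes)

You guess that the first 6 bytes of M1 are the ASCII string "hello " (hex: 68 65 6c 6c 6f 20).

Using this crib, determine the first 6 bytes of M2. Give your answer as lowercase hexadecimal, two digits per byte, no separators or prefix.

6d6b17335c2f

First, C1 ⊕ C2 = (M1 ⊕ K) ⊕ (M2 ⊕ K) = M1 ⊕ M2, so the key drops out. Then M2 = (M1 ⊕ M2) ⊕ M1 over the first 6 bytes.
byte 0: (c8 xor cd) xor 68 = 05 xor 68 = 6d
byte 1: (97 xor 99) xor 65 = 0e xor 65 = 6b
byte 2: (a6 xor dd) xor 6c = 7b xor 6c = 17
byte 3: (e8 xor b7) xor 6c = 5f xor 6c = 33
byte 4: (9e xor ad) xor 6f = 33 xor 6f = 5c
byte 5: (df xor d0) xor 20 = 0f xor 20 = 2f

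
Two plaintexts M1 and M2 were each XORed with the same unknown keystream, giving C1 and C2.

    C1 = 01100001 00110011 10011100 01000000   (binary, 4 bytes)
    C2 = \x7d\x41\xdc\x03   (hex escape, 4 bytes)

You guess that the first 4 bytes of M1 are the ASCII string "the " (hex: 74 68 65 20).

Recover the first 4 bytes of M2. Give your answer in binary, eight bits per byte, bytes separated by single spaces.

First, C1 ⊕ C2 = (M1 ⊕ K) ⊕ (M2 ⊕ K) = M1 ⊕ M2, so the key drops out. Then M2 = (M1 ⊕ M2) ⊕ M1 over the first 4 bytes.
byte 0: (61 ^ 7d) ^ 74 = 1c ^ 74 = 68
byte 1: (33 ^ 41) ^ 68 = 72 ^ 68 = 1a
byte 2: (9c ^ dc) ^ 65 = 40 ^ 65 = 25
byte 3: (40 ^ 03) ^ 20 = 43 ^ 20 = 63

01101000 00011010 00100101 01100011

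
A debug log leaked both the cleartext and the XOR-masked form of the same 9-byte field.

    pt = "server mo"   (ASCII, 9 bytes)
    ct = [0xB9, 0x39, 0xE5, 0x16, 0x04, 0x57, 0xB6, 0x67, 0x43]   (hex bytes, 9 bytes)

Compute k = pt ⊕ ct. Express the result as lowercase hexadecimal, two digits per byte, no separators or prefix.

Since ct = pt ⊕ k, XORing both sides with pt gives k = pt ⊕ ct.
73 ^ b9 = ca
65 ^ 39 = 5c
72 ^ e5 = 97
76 ^ 16 = 60
65 ^ 04 = 61
72 ^ 57 = 25
20 ^ b6 = 96
6d ^ 67 = 0a
6f ^ 43 = 2c

ca5c97606125960a2c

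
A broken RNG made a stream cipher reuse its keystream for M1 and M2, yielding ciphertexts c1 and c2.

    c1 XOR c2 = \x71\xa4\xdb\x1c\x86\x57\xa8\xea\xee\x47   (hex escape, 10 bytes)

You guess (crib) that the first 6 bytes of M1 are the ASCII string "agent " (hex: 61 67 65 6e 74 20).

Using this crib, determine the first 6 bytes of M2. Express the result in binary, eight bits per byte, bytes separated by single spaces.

00010000 11000011 10111110 01110010 11110010 01110111

Since c1 ⊕ c2 = M1 ⊕ M2, XORing with the guessed M1 bytes yields the corresponding M2 bytes: M2 = (c1 ⊕ c2) ⊕ M1.
71 xor 61 = 10
a4 xor 67 = c3
db xor 65 = be
1c xor 6e = 72
86 xor 74 = f2
57 xor 20 = 77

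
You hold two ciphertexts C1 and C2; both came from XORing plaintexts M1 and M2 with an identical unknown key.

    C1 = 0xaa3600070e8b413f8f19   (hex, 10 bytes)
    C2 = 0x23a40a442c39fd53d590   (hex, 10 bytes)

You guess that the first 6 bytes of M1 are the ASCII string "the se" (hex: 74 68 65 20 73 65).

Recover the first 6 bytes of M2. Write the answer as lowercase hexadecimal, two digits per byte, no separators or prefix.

First, C1 ⊕ C2 = (M1 ⊕ K) ⊕ (M2 ⊕ K) = M1 ⊕ M2, so the key drops out. Then M2 = (M1 ⊕ M2) ⊕ M1 over the first 6 bytes.
byte 0: (aa ^ 23) ^ 74 = 89 ^ 74 = fd
byte 1: (36 ^ a4) ^ 68 = 92 ^ 68 = fa
byte 2: (00 ^ 0a) ^ 65 = 0a ^ 65 = 6f
byte 3: (07 ^ 44) ^ 20 = 43 ^ 20 = 63
byte 4: (0e ^ 2c) ^ 73 = 22 ^ 73 = 51
byte 5: (8b ^ 39) ^ 65 = b2 ^ 65 = d7

fdfa6f6351d7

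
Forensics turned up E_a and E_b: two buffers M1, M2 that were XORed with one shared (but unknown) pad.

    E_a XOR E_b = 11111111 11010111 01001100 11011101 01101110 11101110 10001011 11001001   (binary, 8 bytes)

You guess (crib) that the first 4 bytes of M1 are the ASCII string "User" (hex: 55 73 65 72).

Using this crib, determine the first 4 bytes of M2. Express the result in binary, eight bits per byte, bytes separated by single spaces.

10101010 10100100 00101001 10101111

Since E_a ⊕ E_b = M1 ⊕ M2, XORing with the guessed M1 bytes yields the corresponding M2 bytes: M2 = (E_a ⊕ E_b) ⊕ M1.
byte 0: 11111111 xor 01010101 = 10101010
byte 1: 11010111 xor 01110011 = 10100100
byte 2: 01001100 xor 01100101 = 00101001
byte 3: 11011101 xor 01110010 = 10101111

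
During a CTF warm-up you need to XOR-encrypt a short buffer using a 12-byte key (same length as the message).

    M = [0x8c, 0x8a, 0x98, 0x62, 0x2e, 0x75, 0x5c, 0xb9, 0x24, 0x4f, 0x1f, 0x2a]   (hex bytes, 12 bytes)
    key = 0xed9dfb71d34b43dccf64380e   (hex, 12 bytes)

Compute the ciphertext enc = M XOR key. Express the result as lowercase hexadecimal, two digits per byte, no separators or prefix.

XOR is its own inverse, so applying the key byte-wise gives the result directly.
8c xor ed = 61
8a xor 9d = 17
98 xor fb = 63
62 xor 71 = 13
2e xor d3 = fd
75 xor 4b = 3e
5c xor 43 = 1f
b9 xor dc = 65
24 xor cf = eb
4f xor 64 = 2b
1f xor 38 = 27
2a xor 0e = 24

61176313fd3e1f65eb2b2724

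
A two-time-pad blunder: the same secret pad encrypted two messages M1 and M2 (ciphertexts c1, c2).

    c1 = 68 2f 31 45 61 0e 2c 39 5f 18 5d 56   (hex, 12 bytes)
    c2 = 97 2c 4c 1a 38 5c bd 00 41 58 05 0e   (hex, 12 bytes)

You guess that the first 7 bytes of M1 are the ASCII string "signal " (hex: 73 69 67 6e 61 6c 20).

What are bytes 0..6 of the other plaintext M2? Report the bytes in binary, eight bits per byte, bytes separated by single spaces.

First, c1 ⊕ c2 = (M1 ⊕ K) ⊕ (M2 ⊕ K) = M1 ⊕ M2, so the key drops out. Then M2 = (M1 ⊕ M2) ⊕ M1 over the first 7 bytes.
byte 0: (68 ⊕ 97) ⊕ 73 = ff ⊕ 73 = 8c
byte 1: (2f ⊕ 2c) ⊕ 69 = 03 ⊕ 69 = 6a
byte 2: (31 ⊕ 4c) ⊕ 67 = 7d ⊕ 67 = 1a
byte 3: (45 ⊕ 1a) ⊕ 6e = 5f ⊕ 6e = 31
byte 4: (61 ⊕ 38) ⊕ 61 = 59 ⊕ 61 = 38
byte 5: (0e ⊕ 5c) ⊕ 6c = 52 ⊕ 6c = 3e
byte 6: (2c ⊕ bd) ⊕ 20 = 91 ⊕ 20 = b1

10001100 01101010 00011010 00110001 00111000 00111110 10110001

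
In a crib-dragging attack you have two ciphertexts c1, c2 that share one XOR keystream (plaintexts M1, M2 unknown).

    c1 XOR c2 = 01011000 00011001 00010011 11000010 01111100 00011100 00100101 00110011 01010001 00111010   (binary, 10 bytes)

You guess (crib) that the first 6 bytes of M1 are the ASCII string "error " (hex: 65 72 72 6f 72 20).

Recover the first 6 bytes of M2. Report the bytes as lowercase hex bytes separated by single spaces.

3d 6b 61 ad 0e 3c

Since c1 ⊕ c2 = M1 ⊕ M2, XORing with the guessed M1 bytes yields the corresponding M2 bytes: M2 = (c1 ⊕ c2) ⊕ M1.
58 ⊕ 65 = 3d
19 ⊕ 72 = 6b
13 ⊕ 72 = 61
c2 ⊕ 6f = ad
7c ⊕ 72 = 0e
1c ⊕ 20 = 3c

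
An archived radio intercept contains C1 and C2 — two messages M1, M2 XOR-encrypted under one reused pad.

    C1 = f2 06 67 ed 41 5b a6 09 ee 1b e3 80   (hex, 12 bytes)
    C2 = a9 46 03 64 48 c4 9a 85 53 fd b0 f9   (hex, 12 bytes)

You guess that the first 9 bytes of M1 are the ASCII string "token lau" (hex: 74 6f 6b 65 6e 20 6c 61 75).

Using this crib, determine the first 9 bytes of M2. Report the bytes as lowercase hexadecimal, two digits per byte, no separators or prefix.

First, C1 ⊕ C2 = (M1 ⊕ K) ⊕ (M2 ⊕ K) = M1 ⊕ M2, so the key drops out. Then M2 = (M1 ⊕ M2) ⊕ M1 over the first 9 bytes.
byte 0: (f2 xor a9) xor 74 = 5b xor 74 = 2f
byte 1: (06 xor 46) xor 6f = 40 xor 6f = 2f
byte 2: (67 xor 03) xor 6b = 64 xor 6b = 0f
byte 3: (ed xor 64) xor 65 = 89 xor 65 = ec
byte 4: (41 xor 48) xor 6e = 09 xor 6e = 67
byte 5: (5b xor c4) xor 20 = 9f xor 20 = bf
byte 6: (a6 xor 9a) xor 6c = 3c xor 6c = 50
byte 7: (09 xor 85) xor 61 = 8c xor 61 = ed
byte 8: (ee xor 53) xor 75 = bd xor 75 = c8

2f2f0fec67bf50edc8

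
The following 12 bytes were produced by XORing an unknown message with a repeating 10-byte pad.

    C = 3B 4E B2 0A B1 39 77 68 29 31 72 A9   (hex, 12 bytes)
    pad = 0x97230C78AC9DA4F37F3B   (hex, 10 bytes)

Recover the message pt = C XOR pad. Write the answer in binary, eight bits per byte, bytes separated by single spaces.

The 10-byte key repeats, so the effective keystream is 97 23 0c 78 ac 9d a4 f3 7f 3b 97 23.
byte 0: 00111011 XOR 10010111 = 10101100
byte 1: 01001110 XOR 00100011 = 01101101
byte 2: 10110010 XOR 00001100 = 10111110
byte 3: 00001010 XOR 01111000 = 01110010
byte 4: 10110001 XOR 10101100 = 00011101
byte 5: 00111001 XOR 10011101 = 10100100
byte 6: 01110111 XOR 10100100 = 11010011
byte 7: 01101000 XOR 11110011 = 10011011
byte 8: 00101001 XOR 01111111 = 01010110
byte 9: 00110001 XOR 00111011 = 00001010
byte 10: 01110010 XOR 10010111 = 11100101
byte 11: 10101001 XOR 00100011 = 10001010

10101100 01101101 10111110 01110010 00011101 10100100 11010011 10011011 01010110 00001010 11100101 10001010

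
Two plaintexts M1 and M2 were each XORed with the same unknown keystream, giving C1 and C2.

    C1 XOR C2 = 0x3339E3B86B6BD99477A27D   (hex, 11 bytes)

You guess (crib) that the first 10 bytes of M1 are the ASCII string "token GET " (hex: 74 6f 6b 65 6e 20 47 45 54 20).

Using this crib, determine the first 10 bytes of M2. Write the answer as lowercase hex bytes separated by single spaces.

47 56 88 dd 05 4b 9e d1 23 82

Since C1 ⊕ C2 = M1 ⊕ M2, XORing with the guessed M1 bytes yields the corresponding M2 bytes: M2 = (C1 ⊕ C2) ⊕ M1.
 51 ⊕ 116 =  71
 57 ⊕ 111 =  86
227 ⊕ 107 = 136
184 ⊕ 101 = 221
107 ⊕ 110 =   5
107 ⊕  32 =  75
217 ⊕  71 = 158
148 ⊕  69 = 209
119 ⊕  84 =  35
162 ⊕  32 = 130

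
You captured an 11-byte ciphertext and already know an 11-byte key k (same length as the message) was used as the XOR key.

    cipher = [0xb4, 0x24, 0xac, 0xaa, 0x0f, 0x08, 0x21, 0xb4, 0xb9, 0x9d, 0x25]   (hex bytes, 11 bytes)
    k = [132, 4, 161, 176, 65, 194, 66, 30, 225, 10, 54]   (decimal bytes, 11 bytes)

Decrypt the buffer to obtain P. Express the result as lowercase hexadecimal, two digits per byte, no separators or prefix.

30200d1a4eca63aa589713

XOR is its own inverse, so applying the key byte-wise gives the result directly.
byte 0: b4 ⊕ 84 = 30
byte 1: 24 ⊕ 04 = 20
byte 2: ac ⊕ a1 = 0d
byte 3: aa ⊕ b0 = 1a
byte 4: 0f ⊕ 41 = 4e
byte 5: 08 ⊕ c2 = ca
byte 6: 21 ⊕ 42 = 63
byte 7: b4 ⊕ 1e = aa
byte 8: b9 ⊕ e1 = 58
byte 9: 9d ⊕ 0a = 97
byte 10: 25 ⊕ 36 = 13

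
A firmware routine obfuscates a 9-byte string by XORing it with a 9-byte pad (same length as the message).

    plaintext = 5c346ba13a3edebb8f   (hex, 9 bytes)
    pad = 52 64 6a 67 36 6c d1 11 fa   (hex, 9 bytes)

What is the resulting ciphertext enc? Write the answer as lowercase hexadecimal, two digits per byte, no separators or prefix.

0e5001c60c520faa75

5c xor 52 = 0e
34 xor 64 = 50
6b xor 6a = 01
a1 xor 67 = c6
3a xor 36 = 0c
3e xor 6c = 52
de xor d1 = 0f
bb xor 11 = aa
8f xor fa = 75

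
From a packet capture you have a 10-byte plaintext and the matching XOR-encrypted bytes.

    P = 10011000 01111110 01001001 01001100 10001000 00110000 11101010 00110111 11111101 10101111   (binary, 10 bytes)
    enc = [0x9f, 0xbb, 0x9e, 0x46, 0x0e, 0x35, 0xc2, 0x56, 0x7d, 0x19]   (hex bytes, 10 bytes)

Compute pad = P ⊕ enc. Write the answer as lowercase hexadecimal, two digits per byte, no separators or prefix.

Since enc = P ⊕ pad, XORing both sides with P gives pad = P ⊕ enc.
byte 0: 98 xor 9f = 07
byte 1: 7e xor bb = c5
byte 2: 49 xor 9e = d7
byte 3: 4c xor 46 = 0a
byte 4: 88 xor 0e = 86
byte 5: 30 xor 35 = 05
byte 6: ea xor c2 = 28
byte 7: 37 xor 56 = 61
byte 8: fd xor 7d = 80
byte 9: af xor 19 = b6

07c5d70a8605286180b6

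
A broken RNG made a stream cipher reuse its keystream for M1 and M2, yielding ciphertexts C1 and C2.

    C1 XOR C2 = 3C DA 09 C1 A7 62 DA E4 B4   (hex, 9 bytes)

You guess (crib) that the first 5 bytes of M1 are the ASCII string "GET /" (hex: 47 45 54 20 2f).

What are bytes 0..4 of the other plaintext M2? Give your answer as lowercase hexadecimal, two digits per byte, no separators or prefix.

Since C1 ⊕ C2 = M1 ⊕ M2, XORing with the guessed M1 bytes yields the corresponding M2 bytes: M2 = (C1 ⊕ C2) ⊕ M1.
00111100 xor 01000111 = 01111011
11011010 xor 01000101 = 10011111
00001001 xor 01010100 = 01011101
11000001 xor 00100000 = 11100001
10100111 xor 00101111 = 10001000

7b9f5de188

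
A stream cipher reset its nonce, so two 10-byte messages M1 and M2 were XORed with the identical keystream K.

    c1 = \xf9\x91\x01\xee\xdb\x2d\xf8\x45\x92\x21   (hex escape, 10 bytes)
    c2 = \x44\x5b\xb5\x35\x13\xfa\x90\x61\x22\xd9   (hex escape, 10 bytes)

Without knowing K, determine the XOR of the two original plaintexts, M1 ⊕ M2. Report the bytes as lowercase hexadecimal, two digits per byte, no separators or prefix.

bdcab4dbc8d76824b0f8

c1 ⊕ c2 = (M1 ⊕ K) ⊕ (M2 ⊕ K) = M1 ⊕ M2 — the shared key cancels under XOR.
11111001 ^ 01000100 = 10111101
10010001 ^ 01011011 = 11001010
00000001 ^ 10110101 = 10110100
11101110 ^ 00110101 = 11011011
11011011 ^ 00010011 = 11001000
00101101 ^ 11111010 = 11010111
11111000 ^ 10010000 = 01101000
01000101 ^ 01100001 = 00100100
10010010 ^ 00100010 = 10110000
00100001 ^ 11011001 = 11111000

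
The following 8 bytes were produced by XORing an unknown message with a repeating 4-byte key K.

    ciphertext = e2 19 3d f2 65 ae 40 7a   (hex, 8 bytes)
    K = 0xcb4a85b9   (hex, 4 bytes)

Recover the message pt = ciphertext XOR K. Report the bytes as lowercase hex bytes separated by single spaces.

The 4-byte key repeats, so the effective keystream is cb 4a 85 b9 cb 4a 85 b9.
byte 0: 11100010 ^ 11001011 = 00101001
byte 1: 00011001 ^ 01001010 = 01010011
byte 2: 00111101 ^ 10000101 = 10111000
byte 3: 11110010 ^ 10111001 = 01001011
byte 4: 01100101 ^ 11001011 = 10101110
byte 5: 10101110 ^ 01001010 = 11100100
byte 6: 01000000 ^ 10000101 = 11000101
byte 7: 01111010 ^ 10111001 = 11000011

29 53 b8 4b ae e4 c5 c3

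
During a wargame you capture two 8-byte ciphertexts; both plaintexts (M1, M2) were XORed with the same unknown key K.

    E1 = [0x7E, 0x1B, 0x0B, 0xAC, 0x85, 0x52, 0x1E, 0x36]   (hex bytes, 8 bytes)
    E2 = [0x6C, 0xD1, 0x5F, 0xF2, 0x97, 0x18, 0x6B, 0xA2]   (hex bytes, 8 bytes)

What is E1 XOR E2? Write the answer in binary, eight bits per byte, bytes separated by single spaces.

E1 ⊕ E2 = (M1 ⊕ K) ⊕ (M2 ⊕ K) = M1 ⊕ M2 — the shared key cancels under XOR.
7e ^ 6c = 12
1b ^ d1 = ca
0b ^ 5f = 54
ac ^ f2 = 5e
85 ^ 97 = 12
52 ^ 18 = 4a
1e ^ 6b = 75
36 ^ a2 = 94

00010010 11001010 01010100 01011110 00010010 01001010 01110101 10010100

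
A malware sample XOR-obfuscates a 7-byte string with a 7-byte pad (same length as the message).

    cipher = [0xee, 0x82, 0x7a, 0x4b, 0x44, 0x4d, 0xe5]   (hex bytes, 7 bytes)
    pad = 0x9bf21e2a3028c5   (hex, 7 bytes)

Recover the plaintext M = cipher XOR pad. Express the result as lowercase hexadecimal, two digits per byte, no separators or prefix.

75706461746520

byte 0: 11101110 XOR 10011011 = 01110101
byte 1: 10000010 XOR 11110010 = 01110000
byte 2: 01111010 XOR 00011110 = 01100100
byte 3: 01001011 XOR 00101010 = 01100001
byte 4: 01000100 XOR 00110000 = 01110100
byte 5: 01001101 XOR 00101000 = 01100101
byte 6: 11100101 XOR 11000101 = 00100000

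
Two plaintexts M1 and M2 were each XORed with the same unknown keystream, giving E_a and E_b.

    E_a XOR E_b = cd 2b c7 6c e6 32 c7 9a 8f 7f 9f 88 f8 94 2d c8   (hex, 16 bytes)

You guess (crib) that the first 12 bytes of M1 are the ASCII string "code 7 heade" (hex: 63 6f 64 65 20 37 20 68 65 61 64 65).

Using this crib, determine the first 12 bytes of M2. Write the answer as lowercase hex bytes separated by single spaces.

ae 44 a3 09 c6 05 e7 f2 ea 1e fb ed

Since E_a ⊕ E_b = M1 ⊕ M2, XORing with the guessed M1 bytes yields the corresponding M2 bytes: M2 = (E_a ⊕ E_b) ⊕ M1.
cd ⊕ 63 = ae
2b ⊕ 6f = 44
c7 ⊕ 64 = a3
6c ⊕ 65 = 09
e6 ⊕ 20 = c6
32 ⊕ 37 = 05
c7 ⊕ 20 = e7
9a ⊕ 68 = f2
8f ⊕ 65 = ea
7f ⊕ 61 = 1e
9f ⊕ 64 = fb
88 ⊕ 65 = ed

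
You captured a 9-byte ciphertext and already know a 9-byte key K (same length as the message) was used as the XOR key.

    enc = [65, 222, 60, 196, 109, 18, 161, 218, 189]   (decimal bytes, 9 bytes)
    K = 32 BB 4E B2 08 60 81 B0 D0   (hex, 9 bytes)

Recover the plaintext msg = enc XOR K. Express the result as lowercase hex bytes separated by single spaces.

 65 xor  50 = 115
222 xor 187 = 101
 60 xor  78 = 114
196 xor 178 = 118
109 xor   8 = 101
 18 xor  96 = 114
161 xor 129 =  32
218 xor 176 = 106
189 xor 208 = 109

73 65 72 76 65 72 20 6a 6d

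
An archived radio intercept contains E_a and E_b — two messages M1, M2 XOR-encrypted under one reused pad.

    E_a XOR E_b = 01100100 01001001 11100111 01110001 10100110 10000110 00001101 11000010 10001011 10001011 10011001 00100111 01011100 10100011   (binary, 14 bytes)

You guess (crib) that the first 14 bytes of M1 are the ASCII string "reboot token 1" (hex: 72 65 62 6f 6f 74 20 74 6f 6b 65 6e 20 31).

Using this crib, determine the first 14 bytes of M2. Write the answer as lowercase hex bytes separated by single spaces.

16 2c 85 1e c9 f2 2d b6 e4 e0 fc 49 7c 92

Since E_a ⊕ E_b = M1 ⊕ M2, XORing with the guessed M1 bytes yields the corresponding M2 bytes: M2 = (E_a ⊕ E_b) ⊕ M1.
byte 0: 64 ^ 72 = 16
byte 1: 49 ^ 65 = 2c
byte 2: e7 ^ 62 = 85
byte 3: 71 ^ 6f = 1e
byte 4: a6 ^ 6f = c9
byte 5: 86 ^ 74 = f2
byte 6: 0d ^ 20 = 2d
byte 7: c2 ^ 74 = b6
byte 8: 8b ^ 6f = e4
byte 9: 8b ^ 6b = e0
byte 10: 99 ^ 65 = fc
byte 11: 27 ^ 6e = 49
byte 12: 5c ^ 20 = 7c
byte 13: a3 ^ 31 = 92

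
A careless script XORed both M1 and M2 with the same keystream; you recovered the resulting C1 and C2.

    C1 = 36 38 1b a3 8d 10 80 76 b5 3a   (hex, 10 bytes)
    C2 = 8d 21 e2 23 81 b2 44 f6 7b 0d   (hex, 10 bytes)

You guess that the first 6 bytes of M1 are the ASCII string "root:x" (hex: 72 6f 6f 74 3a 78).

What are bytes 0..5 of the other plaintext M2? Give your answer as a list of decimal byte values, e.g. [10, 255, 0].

First, C1 ⊕ C2 = (M1 ⊕ K) ⊕ (M2 ⊕ K) = M1 ⊕ M2, so the key drops out. Then M2 = (M1 ⊕ M2) ⊕ M1 over the first 6 bytes.
byte 0: (36 XOR 8d) XOR 72 = bb XOR 72 = c9
byte 1: (38 XOR 21) XOR 6f = 19 XOR 6f = 76
byte 2: (1b XOR e2) XOR 6f = f9 XOR 6f = 96
byte 3: (a3 XOR 23) XOR 74 = 80 XOR 74 = f4
byte 4: (8d XOR 81) XOR 3a = 0c XOR 3a = 36
byte 5: (10 XOR b2) XOR 78 = a2 XOR 78 = da

[201, 118, 150, 244, 54, 218]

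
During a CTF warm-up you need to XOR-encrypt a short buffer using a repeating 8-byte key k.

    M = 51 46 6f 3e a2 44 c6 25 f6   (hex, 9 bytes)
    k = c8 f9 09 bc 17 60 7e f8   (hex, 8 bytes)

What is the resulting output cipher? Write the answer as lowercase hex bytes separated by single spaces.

99 bf 66 82 b5 24 b8 dd 3e

The 8-byte key repeats, so the effective keystream is c8 f9 09 bc 17 60 7e f8 c8.
byte 0:  81 ⊕ 200 = 153
byte 1:  70 ⊕ 249 = 191
byte 2: 111 ⊕   9 = 102
byte 3:  62 ⊕ 188 = 130
byte 4: 162 ⊕  23 = 181
byte 5:  68 ⊕  96 =  36
byte 6: 198 ⊕ 126 = 184
byte 7:  37 ⊕ 248 = 221
byte 8: 246 ⊕ 200 =  62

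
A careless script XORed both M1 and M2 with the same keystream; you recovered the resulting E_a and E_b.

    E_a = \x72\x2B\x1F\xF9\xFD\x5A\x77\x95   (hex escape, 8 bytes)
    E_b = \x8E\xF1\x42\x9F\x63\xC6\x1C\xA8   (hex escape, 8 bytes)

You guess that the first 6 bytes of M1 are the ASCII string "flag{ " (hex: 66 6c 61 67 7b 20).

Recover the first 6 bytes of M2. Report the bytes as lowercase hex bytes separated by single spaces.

First, E_a ⊕ E_b = (M1 ⊕ K) ⊕ (M2 ⊕ K) = M1 ⊕ M2, so the key drops out. Then M2 = (M1 ⊕ M2) ⊕ M1 over the first 6 bytes.
byte 0: (72 xor 8e) xor 66 = fc xor 66 = 9a
byte 1: (2b xor f1) xor 6c = da xor 6c = b6
byte 2: (1f xor 42) xor 61 = 5d xor 61 = 3c
byte 3: (f9 xor 9f) xor 67 = 66 xor 67 = 01
byte 4: (fd xor 63) xor 7b = 9e xor 7b = e5
byte 5: (5a xor c6) xor 20 = 9c xor 20 = bc

9a b6 3c 01 e5 bc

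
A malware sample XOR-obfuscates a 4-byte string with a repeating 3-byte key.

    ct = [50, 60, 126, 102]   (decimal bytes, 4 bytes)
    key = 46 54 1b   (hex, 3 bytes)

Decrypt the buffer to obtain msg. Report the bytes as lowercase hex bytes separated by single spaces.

74 68 65 20

The 3-byte key repeats, so the effective keystream is 46 54 1b 46.
byte 0:  50 ⊕  70 = 116
byte 1:  60 ⊕  84 = 104
byte 2: 126 ⊕  27 = 101
byte 3: 102 ⊕  70 =  32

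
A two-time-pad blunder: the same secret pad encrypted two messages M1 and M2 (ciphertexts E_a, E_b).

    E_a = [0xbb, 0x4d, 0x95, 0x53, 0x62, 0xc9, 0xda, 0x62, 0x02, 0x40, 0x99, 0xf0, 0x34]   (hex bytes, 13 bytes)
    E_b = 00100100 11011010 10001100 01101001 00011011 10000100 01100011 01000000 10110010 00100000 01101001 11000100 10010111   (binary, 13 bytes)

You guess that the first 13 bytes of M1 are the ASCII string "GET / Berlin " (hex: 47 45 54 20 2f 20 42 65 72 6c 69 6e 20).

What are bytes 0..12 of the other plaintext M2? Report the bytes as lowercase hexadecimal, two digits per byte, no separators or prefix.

d8d24d1a566dfb47c20c995a83

First, E_a ⊕ E_b = (M1 ⊕ K) ⊕ (M2 ⊕ K) = M1 ⊕ M2, so the key drops out. Then M2 = (M1 ⊕ M2) ⊕ M1 over the first 13 bytes.
byte 0: (bb ⊕ 24) ⊕ 47 = 9f ⊕ 47 = d8
byte 1: (4d ⊕ da) ⊕ 45 = 97 ⊕ 45 = d2
byte 2: (95 ⊕ 8c) ⊕ 54 = 19 ⊕ 54 = 4d
byte 3: (53 ⊕ 69) ⊕ 20 = 3a ⊕ 20 = 1a
byte 4: (62 ⊕ 1b) ⊕ 2f = 79 ⊕ 2f = 56
byte 5: (c9 ⊕ 84) ⊕ 20 = 4d ⊕ 20 = 6d
byte 6: (da ⊕ 63) ⊕ 42 = b9 ⊕ 42 = fb
byte 7: (62 ⊕ 40) ⊕ 65 = 22 ⊕ 65 = 47
byte 8: (02 ⊕ b2) ⊕ 72 = b0 ⊕ 72 = c2
byte 9: (40 ⊕ 20) ⊕ 6c = 60 ⊕ 6c = 0c
byte 10: (99 ⊕ 69) ⊕ 69 = f0 ⊕ 69 = 99
byte 11: (f0 ⊕ c4) ⊕ 6e = 34 ⊕ 6e = 5a
byte 12: (34 ⊕ 97) ⊕ 20 = a3 ⊕ 20 = 83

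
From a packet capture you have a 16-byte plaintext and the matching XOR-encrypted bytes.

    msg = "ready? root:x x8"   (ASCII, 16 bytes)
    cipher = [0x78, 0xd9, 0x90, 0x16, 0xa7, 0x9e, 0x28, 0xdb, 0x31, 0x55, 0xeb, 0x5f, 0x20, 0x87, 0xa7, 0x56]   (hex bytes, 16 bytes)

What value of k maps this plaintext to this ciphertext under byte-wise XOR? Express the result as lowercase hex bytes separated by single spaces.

Since cipher = msg ⊕ k, XORing both sides with msg gives k = msg ⊕ cipher.
byte 0: 72 ⊕ 78 = 0a
byte 1: 65 ⊕ d9 = bc
byte 2: 61 ⊕ 90 = f1
byte 3: 64 ⊕ 16 = 72
byte 4: 79 ⊕ a7 = de
byte 5: 3f ⊕ 9e = a1
byte 6: 20 ⊕ 28 = 08
byte 7: 72 ⊕ db = a9
byte 8: 6f ⊕ 31 = 5e
byte 9: 6f ⊕ 55 = 3a
byte 10: 74 ⊕ eb = 9f
byte 11: 3a ⊕ 5f = 65
byte 12: 78 ⊕ 20 = 58
byte 13: 20 ⊕ 87 = a7
byte 14: 78 ⊕ a7 = df
byte 15: 38 ⊕ 56 = 6e

0a bc f1 72 de a1 08 a9 5e 3a 9f 65 58 a7 df 6e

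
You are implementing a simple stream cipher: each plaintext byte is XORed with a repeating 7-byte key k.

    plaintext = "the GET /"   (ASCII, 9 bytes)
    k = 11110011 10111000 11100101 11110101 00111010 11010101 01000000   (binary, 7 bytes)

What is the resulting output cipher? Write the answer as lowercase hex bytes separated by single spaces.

The 7-byte key repeats, so the effective keystream is f3 b8 e5 f5 3a d5 40 f3 b8.
byte 0: 74 xor f3 = 87
byte 1: 68 xor b8 = d0
byte 2: 65 xor e5 = 80
byte 3: 20 xor f5 = d5
byte 4: 47 xor 3a = 7d
byte 5: 45 xor d5 = 90
byte 6: 54 xor 40 = 14
byte 7: 20 xor f3 = d3
byte 8: 2f xor b8 = 97

87 d0 80 d5 7d 90 14 d3 97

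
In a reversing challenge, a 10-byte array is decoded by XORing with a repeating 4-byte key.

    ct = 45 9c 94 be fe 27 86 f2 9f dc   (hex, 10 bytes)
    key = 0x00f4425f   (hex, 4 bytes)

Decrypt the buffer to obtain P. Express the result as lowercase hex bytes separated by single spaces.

45 68 d6 e1 fe d3 c4 ad 9f 28

The 4-byte key repeats, so the effective keystream is 00 f4 42 5f 00 f4 42 5f 00 f4.
byte 0:  69 ⊕   0 =  69
byte 1: 156 ⊕ 244 = 104
byte 2: 148 ⊕  66 = 214
byte 3: 190 ⊕  95 = 225
byte 4: 254 ⊕   0 = 254
byte 5:  39 ⊕ 244 = 211
byte 6: 134 ⊕  66 = 196
byte 7: 242 ⊕  95 = 173
byte 8: 159 ⊕   0 = 159
byte 9: 220 ⊕ 244 =  40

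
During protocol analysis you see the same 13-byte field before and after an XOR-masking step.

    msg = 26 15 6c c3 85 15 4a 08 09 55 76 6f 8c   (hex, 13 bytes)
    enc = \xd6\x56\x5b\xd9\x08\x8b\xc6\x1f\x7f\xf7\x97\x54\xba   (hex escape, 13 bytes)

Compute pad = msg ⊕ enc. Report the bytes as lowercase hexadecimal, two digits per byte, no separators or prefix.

Since enc = msg ⊕ pad, XORing both sides with msg gives pad = msg ⊕ enc.
byte 0: 00100110 ^ 11010110 = 11110000
byte 1: 00010101 ^ 01010110 = 01000011
byte 2: 01101100 ^ 01011011 = 00110111
byte 3: 11000011 ^ 11011001 = 00011010
byte 4: 10000101 ^ 00001000 = 10001101
byte 5: 00010101 ^ 10001011 = 10011110
byte 6: 01001010 ^ 11000110 = 10001100
byte 7: 00001000 ^ 00011111 = 00010111
byte 8: 00001001 ^ 01111111 = 01110110
byte 9: 01010101 ^ 11110111 = 10100010
byte 10: 01110110 ^ 10010111 = 11100001
byte 11: 01101111 ^ 01010100 = 00111011
byte 12: 10001100 ^ 10111010 = 00110110

f043371a8d9e8c1776a2e13b36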